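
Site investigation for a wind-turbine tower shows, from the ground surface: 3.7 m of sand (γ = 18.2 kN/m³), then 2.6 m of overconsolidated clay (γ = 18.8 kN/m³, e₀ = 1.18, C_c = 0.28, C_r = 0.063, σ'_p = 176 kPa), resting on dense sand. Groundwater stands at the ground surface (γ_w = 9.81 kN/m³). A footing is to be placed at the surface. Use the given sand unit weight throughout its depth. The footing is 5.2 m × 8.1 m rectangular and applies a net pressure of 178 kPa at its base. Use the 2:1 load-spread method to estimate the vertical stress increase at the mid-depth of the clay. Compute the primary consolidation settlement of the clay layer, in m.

S_c ≈ 0.0274 m

Mid-depth of clay below the ground surface: z = 3.7 + 2.6/2 = 5 m.
Total vertical stress at mid-clay: σ_v = 18.2×3.7 + 18.8×1.3 = 91.78 kPa.
Pore pressure: u = 9.81×(5 − 0) = 49.05 kPa.
Initial effective stress: σ'_0 = σ_v − u = 91.78 − 49.05 = 42.73 kPa.
Stress increase at mid-clay by the 2:1 spreading method:
Δσ = qBL/((B+z)(L+z)) = 178×5.2×8.1/((5.2+5)(8.1+5)) = 56.11 kPa
Final effective stress: σ'_f = 42.73 + 56.11 = 98.84 kPa.
σ'_f = 98.84 ≤ σ'_p = 176 kPa, so the clay remains overconsolidated and only the recompression index applies:
S_c = C_r·H/(1+e₀)·log₁₀(σ'_f/σ'_0) = 0.063×2.6/2.18×log₁₀(98.84/42.73)
    = 0.07514 × 0.3642 = 0.02737 m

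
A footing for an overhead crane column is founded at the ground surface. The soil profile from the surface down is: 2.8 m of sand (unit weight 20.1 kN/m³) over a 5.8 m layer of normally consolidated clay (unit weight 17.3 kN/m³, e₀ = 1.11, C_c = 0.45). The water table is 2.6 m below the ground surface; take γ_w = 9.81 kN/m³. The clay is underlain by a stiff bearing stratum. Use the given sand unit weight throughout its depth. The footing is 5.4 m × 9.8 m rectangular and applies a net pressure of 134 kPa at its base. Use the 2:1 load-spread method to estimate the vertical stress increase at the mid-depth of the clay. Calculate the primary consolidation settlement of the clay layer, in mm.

S_c ≈ 233 mm

Mid-depth of clay below the ground surface: z = 2.8 + 5.8/2 = 5.7 m.
Total vertical stress at mid-clay: σ_v = 20.1×2.8 + 17.3×2.9 = 106.45 kPa.
Pore pressure: u = 9.81×(5.7 − 2.6) = 30.411 kPa.
Initial effective stress: σ'_0 = σ_v − u = 106.45 − 30.411 = 76.039 kPa.
Stress increase at mid-clay by the 2:1 spreading method:
Δσ = qBL/((B+z)(L+z)) = 134×5.4×9.8/((5.4+5.7)(9.8+5.7)) = 41.216 kPa
Final effective stress: σ'_f = σ'_0 + Δσ = 76.039 + 41.216 = 117.25 kPa.
Normally consolidated clay, so the full stress increment lies on the virgin compression line:
S_c = C_c·H/(1+e₀)·log₁₀(σ'_f/σ'_0) = 0.45×5.8/(1+1.11)×log₁₀(117.25/76.039)
    = 1.237 × 0.18808 = 0.2327 m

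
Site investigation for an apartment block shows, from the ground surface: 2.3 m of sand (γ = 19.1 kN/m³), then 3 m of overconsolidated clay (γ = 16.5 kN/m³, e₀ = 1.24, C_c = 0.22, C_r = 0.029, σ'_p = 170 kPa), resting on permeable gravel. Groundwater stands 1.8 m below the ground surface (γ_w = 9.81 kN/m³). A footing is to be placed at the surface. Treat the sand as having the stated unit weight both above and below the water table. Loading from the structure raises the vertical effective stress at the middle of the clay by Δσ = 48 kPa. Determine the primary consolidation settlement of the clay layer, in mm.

S_c ≈ 11.5 mm

Mid-depth of clay below the ground surface: z = 2.3 + 3/2 = 3.8 m.
Total vertical stress at mid-clay: σ_v = 19.1×2.3 + 16.5×1.5 = 68.68 kPa.
Pore pressure: u = 9.81×(3.8 − 1.8) = 19.62 kPa.
Initial effective stress: σ'_0 = σ_v − u = 68.68 − 19.62 = 49.06 kPa.
Final effective stress: σ'_f = 49.06 + 48 = 97.06 kPa.
σ'_f = 97.06 ≤ σ'_p = 170 kPa, so the clay remains overconsolidated and only the recompression index applies:
S_c = C_r·H/(1+e₀)·log₁₀(σ'_f/σ'_0) = 0.029×3/2.24×log₁₀(97.06/49.06)
    = 0.03884 × 0.29631 = 0.01151 m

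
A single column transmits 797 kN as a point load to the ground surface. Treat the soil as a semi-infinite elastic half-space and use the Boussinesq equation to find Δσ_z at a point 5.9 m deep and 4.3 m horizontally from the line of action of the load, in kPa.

Δσ_z ≈ 3.77 kPa

Boussinesq vertical stress below a point load on an elastic half-space:
Δσ_z = 3P/(2πz²) · [1 + (r/z)²]^(−5/2)
r/z = 4.3/5.9 = 0.72881; [1+(r/z)²]^(−5/2) = 0.3447.
Δσ_z = 3×797/(2π×5.9²) × 0.3447 = 10.932 × 0.3447 = 3.768 kPa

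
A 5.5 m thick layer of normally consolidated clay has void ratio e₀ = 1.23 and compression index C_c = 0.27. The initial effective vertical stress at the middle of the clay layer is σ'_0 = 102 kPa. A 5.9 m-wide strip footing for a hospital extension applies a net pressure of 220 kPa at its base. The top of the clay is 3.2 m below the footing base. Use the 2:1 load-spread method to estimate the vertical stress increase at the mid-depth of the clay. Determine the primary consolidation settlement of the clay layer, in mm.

Mid-depth of clay below the footing base: z = 3.2 + 5.5/2 = 5.95 m.
Stress increase at mid-clay by the 2:1 spreading method:
Δσ = qB/(B+z) = 220×5.9/(5.9+5.95) = 109.54 kPa
Final effective stress: σ'_f = σ'_0 + Δσ = 102 + 109.54 = 211.54 kPa.
Normally consolidated clay, so the full stress increment lies on the virgin compression line:
S_c = C_c·H/(1+e₀)·log₁₀(σ'_f/σ'_0) = 0.27×5.5/(1+1.23)×log₁₀(211.54/102)
    = 0.66592 × 0.31679 = 0.211 m

S_c ≈ 211 mm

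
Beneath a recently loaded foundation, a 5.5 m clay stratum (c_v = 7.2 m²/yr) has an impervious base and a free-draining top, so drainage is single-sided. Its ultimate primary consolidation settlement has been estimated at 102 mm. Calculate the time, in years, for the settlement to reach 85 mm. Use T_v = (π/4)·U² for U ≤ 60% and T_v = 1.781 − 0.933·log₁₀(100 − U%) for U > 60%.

t ≈ 2.69 years

Drainage path length: H_d = H = 5.5 m (single drainage).
U = S(t)/S_ult = 85/102 = 0.8333.
U > 60%: T_v = 1.781 − 0.933·log₁₀(100 − 83.333) = 0.64102.
t = T_v·H_d²/c_v = 0.64102×5.5²/7.2 = 2.693 years.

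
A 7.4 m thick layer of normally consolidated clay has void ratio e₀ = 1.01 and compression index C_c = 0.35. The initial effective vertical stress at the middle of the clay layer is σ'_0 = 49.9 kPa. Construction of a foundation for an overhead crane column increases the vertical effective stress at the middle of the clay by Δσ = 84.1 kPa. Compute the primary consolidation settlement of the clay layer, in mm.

Final effective stress: σ'_f = σ'_0 + Δσ = 49.9 + 84.1 = 134 kPa.
Normally consolidated clay, so the full stress increment lies on the virgin compression line:
S_c = C_c·H/(1+e₀)·log₁₀(σ'_f/σ'_0) = 0.35×7.4/(1+1.01)×log₁₀(134/49.9)
    = 1.2886 × 0.429 = 0.5528 m

S_c ≈ 553 mm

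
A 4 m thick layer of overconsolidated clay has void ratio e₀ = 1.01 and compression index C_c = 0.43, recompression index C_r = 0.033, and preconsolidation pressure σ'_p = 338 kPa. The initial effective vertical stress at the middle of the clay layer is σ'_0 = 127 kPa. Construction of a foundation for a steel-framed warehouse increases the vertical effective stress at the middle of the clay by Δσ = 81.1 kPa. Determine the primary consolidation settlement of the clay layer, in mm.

S_c ≈ 14.1 mm

Final effective stress: σ'_f = 127 + 81.1 = 208.1 kPa.
σ'_f = 208.1 ≤ σ'_p = 338 kPa, so the clay remains overconsolidated and only the recompression index applies:
S_c = C_r·H/(1+e₀)·log₁₀(σ'_f/σ'_0) = 0.033×4/2.01×log₁₀(208.1/127)
    = 0.06567 × 0.21447 = 0.01408 m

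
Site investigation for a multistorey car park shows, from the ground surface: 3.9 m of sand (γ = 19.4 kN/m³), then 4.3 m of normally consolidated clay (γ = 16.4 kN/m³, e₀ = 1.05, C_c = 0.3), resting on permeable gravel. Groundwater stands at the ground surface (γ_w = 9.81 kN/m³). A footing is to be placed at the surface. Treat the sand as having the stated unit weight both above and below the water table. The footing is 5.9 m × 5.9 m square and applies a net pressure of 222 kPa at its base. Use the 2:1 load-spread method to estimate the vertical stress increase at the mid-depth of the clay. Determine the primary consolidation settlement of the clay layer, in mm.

Mid-depth of clay below the ground surface: z = 3.9 + 4.3/2 = 6.05 m.
Total vertical stress at mid-clay: σ_v = 19.4×3.9 + 16.4×2.15 = 110.92 kPa.
Pore pressure: u = 9.81×(6.05 − 0) = 59.351 kPa.
Initial effective stress: σ'_0 = σ_v − u = 110.92 − 59.351 = 51.569 kPa.
Stress increase at mid-clay by the 2:1 spreading method:
Δσ = qBL/((B+z)(L+z)) = 222×5.9×5.9/((5.9+6.05)(5.9+6.05)) = 54.115 kPa
Final effective stress: σ'_f = σ'_0 + Δσ = 51.569 + 54.115 = 105.68 kPa.
Normally consolidated clay, so the full stress increment lies on the virgin compression line:
S_c = C_c·H/(1+e₀)·log₁₀(σ'_f/σ'_0) = 0.3×4.3/(1+1.05)×log₁₀(105.68/51.569)
    = 0.62927 × 0.3116 = 0.1961 m

S_c ≈ 196 mm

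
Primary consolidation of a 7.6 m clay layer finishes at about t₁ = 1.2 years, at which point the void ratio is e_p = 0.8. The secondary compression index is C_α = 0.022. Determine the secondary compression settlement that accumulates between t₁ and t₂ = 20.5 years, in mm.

Secondary compression: S_s = C_α·H/(1+e_p)·log₁₀(t₂/t₁)
S_s = 0.022×7.6/(1+0.8)×log₁₀(20.5/1.2)
    = 0.09289 × 1.233 = 0.1145 m

S_s ≈ 114 mm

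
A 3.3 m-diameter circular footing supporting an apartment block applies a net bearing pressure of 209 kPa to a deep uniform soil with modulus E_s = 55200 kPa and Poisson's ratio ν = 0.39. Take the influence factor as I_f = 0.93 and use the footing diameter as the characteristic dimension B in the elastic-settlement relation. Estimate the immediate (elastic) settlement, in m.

S_e ≈ 0.00985 m

Immediate (elastic) settlement: S_e = q·B·(1−ν²)/E_s · I_f.
S_e = 209 × 3.3 × (1 − 0.39²) / 55200 × 0.93
    = 209 × 3.3 × 0.8479 / 55200 × 0.93
    = 0.009853 m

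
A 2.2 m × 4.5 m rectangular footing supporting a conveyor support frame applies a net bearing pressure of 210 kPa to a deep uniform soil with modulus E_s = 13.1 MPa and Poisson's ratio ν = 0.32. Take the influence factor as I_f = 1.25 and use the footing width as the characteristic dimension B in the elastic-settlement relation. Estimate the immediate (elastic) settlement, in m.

Immediate (elastic) settlement: S_e = q·B·(1−ν²)/E_s · I_f.
E_s = 13.1 MPa = 13100 kPa.
S_e = 210 × 2.2 × (1 − 0.32²) / 13100 × 1.25
    = 210 × 2.2 × 0.8976 / 13100 × 1.25
    = 0.03957 m

S_e ≈ 0.0396 m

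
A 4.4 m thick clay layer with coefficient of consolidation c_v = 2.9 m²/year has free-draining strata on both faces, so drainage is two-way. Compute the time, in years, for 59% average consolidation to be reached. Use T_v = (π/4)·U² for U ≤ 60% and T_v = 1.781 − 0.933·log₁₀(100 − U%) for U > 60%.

Drainage path length: H_d = H/2 = 2.2 m (double drainage).
U ≤ 60%: T_v = (π/4)·U² = (π/4)×0.59² = 0.2734.
t = T_v·H_d²/c_v = 0.2734×2.2²/2.9 = 0.4563 years.

t ≈ 0.456 years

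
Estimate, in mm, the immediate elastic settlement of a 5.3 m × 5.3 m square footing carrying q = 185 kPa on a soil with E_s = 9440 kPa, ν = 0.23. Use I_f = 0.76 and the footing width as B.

Immediate (elastic) settlement: S_e = q·B·(1−ν²)/E_s · I_f.
S_e = 185 × 5.3 × (1 − 0.23²) / 9440 × 0.76
    = 185 × 5.3 × 0.9471 / 9440 × 0.76
    = 0.07476 m = 74.76 mm

S_e ≈ 74.8 mm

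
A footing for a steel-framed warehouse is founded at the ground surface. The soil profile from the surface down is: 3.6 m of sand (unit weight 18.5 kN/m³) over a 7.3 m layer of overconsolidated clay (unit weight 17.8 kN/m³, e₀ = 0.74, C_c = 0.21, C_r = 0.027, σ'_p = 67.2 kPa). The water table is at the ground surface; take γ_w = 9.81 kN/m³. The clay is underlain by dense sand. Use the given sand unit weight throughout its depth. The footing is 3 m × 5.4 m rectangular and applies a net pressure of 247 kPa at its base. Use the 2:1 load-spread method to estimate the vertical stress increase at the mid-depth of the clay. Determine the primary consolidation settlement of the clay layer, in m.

S_c ≈ 0.123 m

Mid-depth of clay below the ground surface: z = 3.6 + 7.3/2 = 7.25 m.
Total vertical stress at mid-clay: σ_v = 18.5×3.6 + 17.8×3.65 = 131.57 kPa.
Pore pressure: u = 9.81×(7.25 − 0) = 71.123 kPa.
Initial effective stress: σ'_0 = σ_v − u = 131.57 − 71.123 = 60.447 kPa.
Stress increase at mid-clay by the 2:1 spreading method:
Δσ = qBL/((B+z)(L+z)) = 247×3×5.4/((3+7.25)(5.4+7.25)) = 30.86 kPa
Final effective stress: σ'_f = 60.447 + 30.86 = 91.307 kPa.
σ'_f = 91.307 > σ'_p = 67.2 kPa, so the stress path crosses the preconsolidation pressure — recompression up to σ'_p, then virgin compression beyond:
S_c = H/(1+e₀)·[C_r·log₁₀(σ'_p/σ'_0) + C_c·log₁₀(σ'_f/σ'_p)]
    = 7.3/1.74 × [0.027×log₁₀(67.2/60.447) + 0.21×log₁₀(91.307/67.2)]
    = 4.1954 × [0.0012419 + 0.027958] = 0.1225 m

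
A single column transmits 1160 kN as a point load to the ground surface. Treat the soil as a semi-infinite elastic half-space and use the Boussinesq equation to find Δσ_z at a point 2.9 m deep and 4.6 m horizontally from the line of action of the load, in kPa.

Δσ_z ≈ 2.84 kPa

Boussinesq vertical stress below a point load on an elastic half-space:
Δσ_z = 3P/(2πz²) · [1 + (r/z)²]^(−5/2)
r/z = 4.6/2.9 = 1.5862; [1+(r/z)²]^(−5/2) = 0.043138.
Δσ_z = 3×1160/(2π×2.9²) × 0.043138 = 65.857 × 0.043138 = 2.841 kPa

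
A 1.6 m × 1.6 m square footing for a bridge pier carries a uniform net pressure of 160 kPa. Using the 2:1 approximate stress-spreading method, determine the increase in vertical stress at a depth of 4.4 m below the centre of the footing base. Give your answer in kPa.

By the 2:1 method the load spreads at 1 horizontal : 2 vertical, so at depth z the loaded area has grown by z in each plan dimension:
Δσ = qBL/((B+z)(L+z)) = 160×1.6×1.6/((1.6+4.4)(1.6+4.4)) = 11.378 kPa

Δσ_z ≈ 11.4 kPa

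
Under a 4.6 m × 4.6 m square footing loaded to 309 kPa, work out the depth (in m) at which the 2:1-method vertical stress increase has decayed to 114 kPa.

2:1 spreading — at depth z the loaded area has grown by z in each plan dimension:
qB²/(B+z)² = Δσ_z ⇒ z = B(√(q/Δσ_z) − 1) = 4.6×(√(309/114) − 1) = 2.973 m

z ≈ 2.97 m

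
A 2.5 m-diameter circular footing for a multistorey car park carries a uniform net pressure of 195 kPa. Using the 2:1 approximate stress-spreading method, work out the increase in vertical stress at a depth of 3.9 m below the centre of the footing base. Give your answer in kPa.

By the 2:1 method the load spreads at 1 horizontal : 2 vertical, so at depth z the loaded area has grown by z in each plan dimension:
Δσ ≈ qD²/(D+z)² = 195×2.5²/(2.5+3.9)² = 29.755 kPa

Δσ_z ≈ 29.8 kPa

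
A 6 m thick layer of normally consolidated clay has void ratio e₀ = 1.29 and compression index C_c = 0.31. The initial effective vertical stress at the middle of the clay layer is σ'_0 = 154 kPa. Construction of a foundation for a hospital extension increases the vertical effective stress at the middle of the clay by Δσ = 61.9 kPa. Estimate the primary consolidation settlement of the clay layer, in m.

S_c ≈ 0.119 m

Final effective stress: σ'_f = σ'_0 + Δσ = 154 + 61.9 = 215.9 kPa.
Normally consolidated clay, so the full stress increment lies on the virgin compression line:
S_c = C_c·H/(1+e₀)·log₁₀(σ'_f/σ'_0) = 0.31×6/(1+1.29)×log₁₀(215.9/154)
    = 0.81223 × 0.14673 = 0.1192 m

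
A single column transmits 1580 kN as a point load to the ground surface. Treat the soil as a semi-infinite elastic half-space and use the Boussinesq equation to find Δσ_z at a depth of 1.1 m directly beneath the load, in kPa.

Boussinesq vertical stress below a point load on an elastic half-space:
Δσ_z = 3P/(2πz²) · [1 + (r/z)²]^(−5/2)
r/z = 0/1.1 = 0; [1+(r/z)²]^(−5/2) = 1.
Δσ_z = 3×1580/(2π×1.1²) × 1 = 623.47 × 1 = 623.5 kPa

Δσ_z ≈ 623 kPa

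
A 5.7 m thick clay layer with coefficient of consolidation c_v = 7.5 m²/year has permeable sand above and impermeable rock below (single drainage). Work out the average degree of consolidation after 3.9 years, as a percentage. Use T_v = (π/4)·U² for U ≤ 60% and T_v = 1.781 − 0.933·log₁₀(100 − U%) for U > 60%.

Drainage path length: H_d = H = 5.7 m (single drainage).
T_v = c_v·t/H_d² = 7.5×3.9/5.7² = 0.90028.
T_v = 0.90028 corresponds to the U > 60% branch:
U = 1 − 10^((1.781 − T_v)/0.933)/100 = 0.9121

U ≈ 91.2 %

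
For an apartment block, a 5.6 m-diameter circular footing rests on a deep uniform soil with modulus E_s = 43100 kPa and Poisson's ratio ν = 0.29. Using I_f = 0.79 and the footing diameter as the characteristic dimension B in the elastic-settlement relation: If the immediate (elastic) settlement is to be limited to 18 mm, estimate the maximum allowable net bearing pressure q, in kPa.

q ≈ 191 kPa

S_e = q·B·(1−ν²)/E_s · I_f  ⇒  q = S_e·E_s / (B·(1−ν²)·I_f).
q = 0.018 × 43100 / (5.6 × 0.9159 × 0.79) = 191.5 kPa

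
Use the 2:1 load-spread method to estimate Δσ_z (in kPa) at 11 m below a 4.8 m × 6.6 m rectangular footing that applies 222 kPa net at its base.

Δσ_z ≈ 25.3 kPa

By the 2:1 method the load spreads at 1 horizontal : 2 vertical, so at depth z the loaded area has grown by z in each plan dimension:
Δσ = qBL/((B+z)(L+z)) = 222×4.8×6.6/((4.8+11)(6.6+11)) = 25.291 kPa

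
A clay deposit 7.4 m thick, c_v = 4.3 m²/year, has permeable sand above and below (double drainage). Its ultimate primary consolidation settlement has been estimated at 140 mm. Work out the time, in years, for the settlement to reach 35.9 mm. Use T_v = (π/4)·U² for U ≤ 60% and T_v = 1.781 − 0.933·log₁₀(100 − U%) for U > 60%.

Drainage path length: H_d = H/2 = 3.7 m (double drainage).
U = S(t)/S_ult = 35.9/140 = 0.2564.
U ≤ 60%: T_v = (π/4)·U² = (π/4)×0.25643² = 0.051644.
t = T_v·H_d²/c_v = 0.051644×3.7²/4.3 = 0.1644 years.

t ≈ 0.164 years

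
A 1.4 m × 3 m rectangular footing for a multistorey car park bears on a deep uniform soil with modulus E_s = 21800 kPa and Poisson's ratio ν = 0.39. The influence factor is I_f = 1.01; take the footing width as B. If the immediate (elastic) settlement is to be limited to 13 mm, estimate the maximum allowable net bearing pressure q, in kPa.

q ≈ 236 kPa

S_e = q·B·(1−ν²)/E_s · I_f  ⇒  q = S_e·E_s / (B·(1−ν²)·I_f).
q = 0.013 × 21800 / (1.4 × 0.8479 × 1.01) = 236.4 kPa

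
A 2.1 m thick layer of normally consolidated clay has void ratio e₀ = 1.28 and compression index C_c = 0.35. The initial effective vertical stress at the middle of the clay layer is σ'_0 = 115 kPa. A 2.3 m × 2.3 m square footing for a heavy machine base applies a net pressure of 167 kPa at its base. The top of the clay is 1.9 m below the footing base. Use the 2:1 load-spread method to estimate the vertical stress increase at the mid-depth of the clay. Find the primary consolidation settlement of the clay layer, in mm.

S_c ≈ 34.4 mm

Mid-depth of clay below the footing base: z = 1.9 + 2.1/2 = 2.95 m.
Stress increase at mid-clay by the 2:1 spreading method:
Δσ = qBL/((B+z)(L+z)) = 167×2.3×2.3/((2.3+2.95)(2.3+2.95)) = 32.052 kPa
Final effective stress: σ'_f = σ'_0 + Δσ = 115 + 32.052 = 147.05 kPa.
Normally consolidated clay, so the full stress increment lies on the virgin compression line:
S_c = C_c·H/(1+e₀)·log₁₀(σ'_f/σ'_0) = 0.35×2.1/(1+1.28)×log₁₀(147.05/115)
    = 0.32237 × 0.10677 = 0.03442 m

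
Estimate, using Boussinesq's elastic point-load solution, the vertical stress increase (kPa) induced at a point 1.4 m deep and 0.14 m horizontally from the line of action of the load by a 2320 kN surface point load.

Boussinesq vertical stress below a point load on an elastic half-space:
Δσ_z = 3P/(2πz²) · [1 + (r/z)²]^(−5/2)
r/z = 0.14/1.4 = 0.1; [1+(r/z)²]^(−5/2) = 0.97543.
Δσ_z = 3×2320/(2π×1.4²) × 0.97543 = 565.16 × 0.97543 = 551.3 kPa

Δσ_z ≈ 551 kPa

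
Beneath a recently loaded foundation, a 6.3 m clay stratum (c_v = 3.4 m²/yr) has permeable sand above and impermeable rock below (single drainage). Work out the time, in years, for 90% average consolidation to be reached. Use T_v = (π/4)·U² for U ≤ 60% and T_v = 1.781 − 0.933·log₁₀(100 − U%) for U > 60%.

t ≈ 9.9 years

Drainage path length: H_d = H = 6.3 m (single drainage).
U > 60%: T_v = 1.781 − 0.933·log₁₀(100 − 90) = 0.848.
t = T_v·H_d²/c_v = 0.848×6.3²/3.4 = 9.899 years.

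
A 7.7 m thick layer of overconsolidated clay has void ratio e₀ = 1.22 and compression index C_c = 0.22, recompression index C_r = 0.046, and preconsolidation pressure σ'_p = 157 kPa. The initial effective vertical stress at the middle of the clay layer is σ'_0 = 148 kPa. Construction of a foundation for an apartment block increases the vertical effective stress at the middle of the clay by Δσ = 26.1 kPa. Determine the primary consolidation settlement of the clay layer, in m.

Final effective stress: σ'_f = 148 + 26.1 = 174.1 kPa.
σ'_f = 174.1 > σ'_p = 157 kPa, so the stress path crosses the preconsolidation pressure — recompression up to σ'_p, then virgin compression beyond:
S_c = H/(1+e₀)·[C_r·log₁₀(σ'_p/σ'_0) + C_c·log₁₀(σ'_f/σ'_p)]
    = 7.7/2.22 × [0.046×log₁₀(157/148) + 0.22×log₁₀(174.1/157)]
    = 3.4685 × [0.0011793 + 0.0098778] = 0.03835 m

S_c ≈ 0.0384 m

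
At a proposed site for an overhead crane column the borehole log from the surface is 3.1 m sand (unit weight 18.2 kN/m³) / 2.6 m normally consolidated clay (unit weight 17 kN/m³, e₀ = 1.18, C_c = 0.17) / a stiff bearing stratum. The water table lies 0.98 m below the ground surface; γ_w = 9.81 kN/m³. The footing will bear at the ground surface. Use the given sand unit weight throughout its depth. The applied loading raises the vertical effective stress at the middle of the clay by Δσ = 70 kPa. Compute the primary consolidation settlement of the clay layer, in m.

S_c ≈ 0.0827 m

Mid-depth of clay below the ground surface: z = 3.1 + 2.6/2 = 4.4 m.
Total vertical stress at mid-clay: σ_v = 18.2×3.1 + 17×1.3 = 78.52 kPa.
Pore pressure: u = 9.81×(4.4 − 0.98) = 33.55 kPa.
Initial effective stress: σ'_0 = σ_v − u = 78.52 − 33.55 = 44.97 kPa.
Final effective stress: σ'_f = σ'_0 + Δσ = 44.97 + 70 = 114.97 kPa.
Normally consolidated clay, so the full stress increment lies on the virgin compression line:
S_c = C_c·H/(1+e₀)·log₁₀(σ'_f/σ'_0) = 0.17×2.6/(1+1.18)×log₁₀(114.97/44.97)
    = 0.20275 × 0.40766 = 0.08265 m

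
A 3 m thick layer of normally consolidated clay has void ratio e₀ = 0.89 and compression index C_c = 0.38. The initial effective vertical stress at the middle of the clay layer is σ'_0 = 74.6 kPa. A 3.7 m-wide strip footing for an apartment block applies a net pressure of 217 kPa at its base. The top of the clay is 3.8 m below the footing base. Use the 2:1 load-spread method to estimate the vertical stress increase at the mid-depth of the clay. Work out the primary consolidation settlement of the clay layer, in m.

S_c ≈ 0.206 m

Mid-depth of clay below the footing base: z = 3.8 + 3/2 = 5.3 m.
Stress increase at mid-clay by the 2:1 spreading method:
Δσ = qB/(B+z) = 217×3.7/(3.7+5.3) = 89.211 kPa
Final effective stress: σ'_f = σ'_0 + Δσ = 74.6 + 89.211 = 163.81 kPa.
Normally consolidated clay, so the full stress increment lies on the virgin compression line:
S_c = C_c·H/(1+e₀)·log₁₀(σ'_f/σ'_0) = 0.38×3/(1+0.89)×log₁₀(163.81/74.6)
    = 0.60317 × 0.3416 = 0.206 m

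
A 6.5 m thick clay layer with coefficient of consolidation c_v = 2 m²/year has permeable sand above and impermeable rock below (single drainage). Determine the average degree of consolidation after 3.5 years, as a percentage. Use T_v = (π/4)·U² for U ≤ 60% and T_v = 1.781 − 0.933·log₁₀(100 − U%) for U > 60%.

Drainage path length: H_d = H = 6.5 m (single drainage).
T_v = c_v·t/H_d² = 2×3.5/6.5² = 0.16568.
T_v = 0.16568 corresponds to the U ≤ 60% branch:
U = √(4T_v/π) = 0.4593

U ≈ 45.9 %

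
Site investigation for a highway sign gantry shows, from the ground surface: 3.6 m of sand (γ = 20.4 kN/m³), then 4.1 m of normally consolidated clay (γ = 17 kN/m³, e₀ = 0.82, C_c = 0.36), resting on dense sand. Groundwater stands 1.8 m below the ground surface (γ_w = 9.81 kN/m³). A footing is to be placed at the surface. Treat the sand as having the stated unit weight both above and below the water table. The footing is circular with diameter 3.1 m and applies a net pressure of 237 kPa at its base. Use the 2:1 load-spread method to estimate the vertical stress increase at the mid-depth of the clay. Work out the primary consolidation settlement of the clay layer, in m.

Mid-depth of clay below the ground surface: z = 3.6 + 4.1/2 = 5.65 m.
Total vertical stress at mid-clay: σ_v = 20.4×3.6 + 17×2.05 = 108.29 kPa.
Pore pressure: u = 9.81×(5.65 − 1.8) = 37.769 kPa.
Initial effective stress: σ'_0 = σ_v − u = 108.29 − 37.769 = 70.521 kPa.
Stress increase at mid-clay by the 2:1 spreading method:
Δσ ≈ qD²/(D+z)² = 237×3.1²/(3.1+5.65)² = 29.748 kPa
Final effective stress: σ'_f = σ'_0 + Δσ = 70.521 + 29.748 = 100.27 kPa.
Normally consolidated clay, so the full stress increment lies on the virgin compression line:
S_c = C_c·H/(1+e₀)·log₁₀(σ'_f/σ'_0) = 0.36×4.1/(1+0.82)×log₁₀(100.27/70.521)
    = 0.81099 × 0.15285 = 0.124 m

S_c ≈ 0.124 m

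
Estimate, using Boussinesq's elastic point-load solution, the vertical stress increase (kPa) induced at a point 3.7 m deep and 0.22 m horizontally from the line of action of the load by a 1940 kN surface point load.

Δσ_z ≈ 67.1 kPa

Boussinesq vertical stress below a point load on an elastic half-space:
Δσ_z = 3P/(2πz²) · [1 + (r/z)²]^(−5/2)
r/z = 0.22/3.7 = 0.059459; [1+(r/z)²]^(−5/2) = 0.99122.
Δσ_z = 3×1940/(2π×3.7²) × 0.99122 = 67.661 × 0.99122 = 67.07 kPa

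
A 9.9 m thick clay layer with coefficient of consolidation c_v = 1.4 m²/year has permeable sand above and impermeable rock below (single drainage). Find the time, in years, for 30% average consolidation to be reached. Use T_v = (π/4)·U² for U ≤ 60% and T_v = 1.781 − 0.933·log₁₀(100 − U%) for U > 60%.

t ≈ 4.95 years

Drainage path length: H_d = H = 9.9 m (single drainage).
U ≤ 60%: T_v = (π/4)·U² = (π/4)×0.3² = 0.070686.
t = T_v·H_d²/c_v = 0.070686×9.9²/1.4 = 4.949 years.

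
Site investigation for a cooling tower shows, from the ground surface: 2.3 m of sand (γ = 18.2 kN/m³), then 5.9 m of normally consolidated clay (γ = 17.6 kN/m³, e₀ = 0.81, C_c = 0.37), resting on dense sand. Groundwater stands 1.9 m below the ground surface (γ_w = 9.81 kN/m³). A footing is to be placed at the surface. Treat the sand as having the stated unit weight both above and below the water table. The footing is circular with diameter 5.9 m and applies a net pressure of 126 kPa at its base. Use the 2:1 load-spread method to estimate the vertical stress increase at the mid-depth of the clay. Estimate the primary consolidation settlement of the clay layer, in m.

Mid-depth of clay below the ground surface: z = 2.3 + 5.9/2 = 5.25 m.
Total vertical stress at mid-clay: σ_v = 18.2×2.3 + 17.6×2.95 = 93.78 kPa.
Pore pressure: u = 9.81×(5.25 − 1.9) = 32.864 kPa.
Initial effective stress: σ'_0 = σ_v − u = 93.78 − 32.864 = 60.916 kPa.
Stress increase at mid-clay by the 2:1 spreading method:
Δσ ≈ qD²/(D+z)² = 126×5.9²/(5.9+5.25)² = 35.28 kPa
Final effective stress: σ'_f = σ'_0 + Δσ = 60.916 + 35.28 = 96.196 kPa.
Normally consolidated clay, so the full stress increment lies on the virgin compression line:
S_c = C_c·H/(1+e₀)·log₁₀(σ'_f/σ'_0) = 0.37×5.9/(1+0.81)×log₁₀(96.196/60.916)
    = 1.2061 × 0.19843 = 0.2393 m

S_c ≈ 0.239 m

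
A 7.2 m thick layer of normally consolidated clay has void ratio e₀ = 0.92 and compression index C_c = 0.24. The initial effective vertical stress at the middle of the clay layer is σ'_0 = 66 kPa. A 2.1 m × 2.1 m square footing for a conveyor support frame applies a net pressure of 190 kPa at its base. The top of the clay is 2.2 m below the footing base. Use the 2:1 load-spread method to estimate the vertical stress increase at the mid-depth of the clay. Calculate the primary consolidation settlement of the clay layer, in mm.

Mid-depth of clay below the footing base: z = 2.2 + 7.2/2 = 5.8 m.
Stress increase at mid-clay by the 2:1 spreading method:
Δσ = qBL/((B+z)(L+z)) = 190×2.1×2.1/((2.1+5.8)(2.1+5.8)) = 13.426 kPa
Final effective stress: σ'_f = σ'_0 + Δσ = 66 + 13.426 = 79.426 kPa.
Normally consolidated clay, so the full stress increment lies on the virgin compression line:
S_c = C_c·H/(1+e₀)·log₁₀(σ'_f/σ'_0) = 0.24×7.2/(1+0.92)×log₁₀(79.426/66)
    = 0.9 × 0.080419 = 0.07238 m

S_c ≈ 72.4 mm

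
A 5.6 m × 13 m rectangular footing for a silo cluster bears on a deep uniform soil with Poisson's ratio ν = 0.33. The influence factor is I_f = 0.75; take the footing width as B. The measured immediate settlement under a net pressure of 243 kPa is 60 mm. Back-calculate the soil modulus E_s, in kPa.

S_e = q·B·(1−ν²)/E_s · I_f  ⇒  E_s = q·B·(1−ν²)·I_f / S_e.
E_s = 243 × 5.6 × 0.8911 × 0.75 / 0.06 = 15160 kPa

E_s ≈ 15200 kPa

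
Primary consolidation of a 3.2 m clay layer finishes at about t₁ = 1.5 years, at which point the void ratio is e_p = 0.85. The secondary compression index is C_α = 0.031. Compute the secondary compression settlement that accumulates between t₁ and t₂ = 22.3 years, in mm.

Secondary compression: S_s = C_α·H/(1+e_p)·log₁₀(t₂/t₁)
S_s = 0.031×3.2/(1+0.85)×log₁₀(22.3/1.5)
    = 0.05362 × 1.172 = 0.06286 m

S_s ≈ 62.9 mm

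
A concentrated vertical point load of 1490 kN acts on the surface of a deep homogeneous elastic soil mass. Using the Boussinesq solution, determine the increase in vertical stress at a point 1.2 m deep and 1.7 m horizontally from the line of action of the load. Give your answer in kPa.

Δσ_z ≈ 31.5 kPa

Boussinesq vertical stress below a point load on an elastic half-space:
Δσ_z = 3P/(2πz²) · [1 + (r/z)²]^(−5/2)
r/z = 1.7/1.2 = 1.4167; [1+(r/z)²]^(−5/2) = 0.06378.
Δσ_z = 3×1490/(2π×1.2²) × 0.06378 = 494.04 × 0.06378 = 31.51 kPa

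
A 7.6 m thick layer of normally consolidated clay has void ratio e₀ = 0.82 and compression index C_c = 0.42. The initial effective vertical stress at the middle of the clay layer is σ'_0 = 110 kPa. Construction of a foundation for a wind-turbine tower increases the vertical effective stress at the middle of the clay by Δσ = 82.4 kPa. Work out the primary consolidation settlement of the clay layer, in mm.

Final effective stress: σ'_f = σ'_0 + Δσ = 110 + 82.4 = 192.4 kPa.
Normally consolidated clay, so the full stress increment lies on the virgin compression line:
S_c = C_c·H/(1+e₀)·log₁₀(σ'_f/σ'_0) = 0.42×7.6/(1+0.82)×log₁₀(192.4/110)
    = 1.7538 × 0.24281 = 0.4258 m

S_c ≈ 426 mm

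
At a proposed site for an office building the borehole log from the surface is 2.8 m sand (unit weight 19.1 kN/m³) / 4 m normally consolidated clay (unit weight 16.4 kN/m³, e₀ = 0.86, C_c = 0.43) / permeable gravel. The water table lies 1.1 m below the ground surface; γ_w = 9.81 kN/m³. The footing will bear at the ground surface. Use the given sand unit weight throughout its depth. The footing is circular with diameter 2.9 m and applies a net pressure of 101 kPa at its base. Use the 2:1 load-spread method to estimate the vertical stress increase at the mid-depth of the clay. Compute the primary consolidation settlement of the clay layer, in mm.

Mid-depth of clay below the ground surface: z = 2.8 + 4/2 = 4.8 m.
Total vertical stress at mid-clay: σ_v = 19.1×2.8 + 16.4×2 = 86.28 kPa.
Pore pressure: u = 9.81×(4.8 − 1.1) = 36.297 kPa.
Initial effective stress: σ'_0 = σ_v − u = 86.28 − 36.297 = 49.983 kPa.
Stress increase at mid-clay by the 2:1 spreading method:
Δσ ≈ qD²/(D+z)² = 101×2.9²/(2.9+4.8)² = 14.326 kPa
Final effective stress: σ'_f = σ'_0 + Δσ = 49.983 + 14.326 = 64.309 kPa.
Normally consolidated clay, so the full stress increment lies on the virgin compression line:
S_c = C_c·H/(1+e₀)·log₁₀(σ'_f/σ'_0) = 0.43×4/(1+0.86)×log₁₀(64.309/49.983)
    = 0.92473 × 0.10945 = 0.1012 m

S_c ≈ 101 mm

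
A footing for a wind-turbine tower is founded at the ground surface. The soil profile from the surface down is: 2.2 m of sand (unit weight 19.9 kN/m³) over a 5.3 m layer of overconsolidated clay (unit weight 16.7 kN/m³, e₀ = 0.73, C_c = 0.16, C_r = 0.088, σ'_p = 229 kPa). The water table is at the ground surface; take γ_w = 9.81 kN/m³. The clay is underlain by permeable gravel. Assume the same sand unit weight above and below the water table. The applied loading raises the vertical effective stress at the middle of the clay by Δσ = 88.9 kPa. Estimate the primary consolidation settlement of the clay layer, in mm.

S_c ≈ 136 mm

Mid-depth of clay below the ground surface: z = 2.2 + 5.3/2 = 4.85 m.
Total vertical stress at mid-clay: σ_v = 19.9×2.2 + 16.7×2.65 = 88.035 kPa.
Pore pressure: u = 9.81×(4.85 − 0) = 47.578 kPa.
Initial effective stress: σ'_0 = σ_v − u = 88.035 − 47.578 = 40.457 kPa.
Final effective stress: σ'_f = 40.457 + 88.9 = 129.36 kPa.
σ'_f = 129.36 ≤ σ'_p = 229 kPa, so the clay remains overconsolidated and only the recompression index applies:
S_c = C_r·H/(1+e₀)·log₁₀(σ'_f/σ'_0) = 0.088×5.3/1.73×log₁₀(129.36/40.457)
    = 0.2696 × 0.50481 = 0.1361 m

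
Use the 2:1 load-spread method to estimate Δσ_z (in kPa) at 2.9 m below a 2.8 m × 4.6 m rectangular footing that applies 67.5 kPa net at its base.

Δσ_z ≈ 20.3 kPa

By the 2:1 method the load spreads at 1 horizontal : 2 vertical, so at depth z the loaded area has grown by z in each plan dimension:
Δσ = qBL/((B+z)(L+z)) = 67.5×2.8×4.6/((2.8+2.9)(4.6+2.9)) = 20.337 kPa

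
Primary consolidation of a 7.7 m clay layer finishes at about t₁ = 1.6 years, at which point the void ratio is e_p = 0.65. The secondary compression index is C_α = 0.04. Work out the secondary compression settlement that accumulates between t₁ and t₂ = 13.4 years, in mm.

Secondary compression: S_s = C_α·H/(1+e_p)·log₁₀(t₂/t₁)
S_s = 0.04×7.7/(1+0.65)×log₁₀(13.4/1.6)
    = 0.1867 × 0.923 = 0.1723 m

S_s ≈ 172 mm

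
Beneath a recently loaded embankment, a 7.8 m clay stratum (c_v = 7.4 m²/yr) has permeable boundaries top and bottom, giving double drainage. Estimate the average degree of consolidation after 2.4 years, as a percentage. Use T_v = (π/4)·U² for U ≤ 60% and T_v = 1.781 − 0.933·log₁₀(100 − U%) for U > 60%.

Drainage path length: H_d = H/2 = 3.9 m (double drainage).
T_v = c_v·t/H_d² = 7.4×2.4/3.9² = 1.1677.
T_v = 1.1677 corresponds to the U > 60% branch:
U = 1 − 10^((1.781 − T_v)/0.933)/100 = 0.9546

U ≈ 95.5 %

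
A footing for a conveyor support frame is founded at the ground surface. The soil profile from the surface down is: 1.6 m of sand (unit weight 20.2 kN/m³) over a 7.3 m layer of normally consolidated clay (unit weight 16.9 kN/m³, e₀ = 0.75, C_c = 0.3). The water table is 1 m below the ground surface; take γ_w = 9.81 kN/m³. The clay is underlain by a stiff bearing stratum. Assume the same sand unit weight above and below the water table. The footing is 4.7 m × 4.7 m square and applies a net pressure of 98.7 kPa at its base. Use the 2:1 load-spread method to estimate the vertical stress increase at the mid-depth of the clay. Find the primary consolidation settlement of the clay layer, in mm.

S_c ≈ 191 mm

Mid-depth of clay below the ground surface: z = 1.6 + 7.3/2 = 5.25 m.
Total vertical stress at mid-clay: σ_v = 20.2×1.6 + 16.9×3.65 = 94.005 kPa.
Pore pressure: u = 9.81×(5.25 − 1) = 41.693 kPa.
Initial effective stress: σ'_0 = σ_v − u = 94.005 − 41.693 = 52.312 kPa.
Stress increase at mid-clay by the 2:1 spreading method:
Δσ = qBL/((B+z)(L+z)) = 98.7×4.7×4.7/((4.7+5.25)(4.7+5.25)) = 22.023 kPa
Final effective stress: σ'_f = σ'_0 + Δσ = 52.312 + 22.023 = 74.335 kPa.
Normally consolidated clay, so the full stress increment lies on the virgin compression line:
S_c = C_c·H/(1+e₀)·log₁₀(σ'_f/σ'_0) = 0.3×7.3/(1+0.75)×log₁₀(74.335/52.312)
    = 1.2514 × 0.15259 = 0.191 m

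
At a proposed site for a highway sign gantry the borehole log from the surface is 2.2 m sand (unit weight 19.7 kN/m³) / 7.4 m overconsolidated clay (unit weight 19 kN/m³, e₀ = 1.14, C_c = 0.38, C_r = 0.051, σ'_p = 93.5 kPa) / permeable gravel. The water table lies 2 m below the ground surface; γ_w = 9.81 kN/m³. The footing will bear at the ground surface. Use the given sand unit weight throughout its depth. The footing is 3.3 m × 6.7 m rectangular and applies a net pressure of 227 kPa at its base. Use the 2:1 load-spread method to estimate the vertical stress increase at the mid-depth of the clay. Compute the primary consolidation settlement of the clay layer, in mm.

S_c ≈ 153 mm

Mid-depth of clay below the ground surface: z = 2.2 + 7.4/2 = 5.9 m.
Total vertical stress at mid-clay: σ_v = 19.7×2.2 + 19×3.7 = 113.64 kPa.
Pore pressure: u = 9.81×(5.9 − 2) = 38.259 kPa.
Initial effective stress: σ'_0 = σ_v − u = 113.64 − 38.259 = 75.381 kPa.
Stress increase at mid-clay by the 2:1 spreading method:
Δσ = qBL/((B+z)(L+z)) = 227×3.3×6.7/((3.3+5.9)(6.7+5.9)) = 43.297 kPa
Final effective stress: σ'_f = 75.381 + 43.297 = 118.68 kPa.
σ'_f = 118.68 > σ'_p = 93.5 kPa, so the stress path crosses the preconsolidation pressure — recompression up to σ'_p, then virgin compression beyond:
S_c = H/(1+e₀)·[C_r·log₁₀(σ'_p/σ'_0) + C_c·log₁₀(σ'_f/σ'_p)]
    = 7.4/2.14 × [0.051×log₁₀(93.5/75.381) + 0.38×log₁₀(118.68/93.5)]
    = 3.4579 × [0.004771 + 0.039355] = 0.1526 m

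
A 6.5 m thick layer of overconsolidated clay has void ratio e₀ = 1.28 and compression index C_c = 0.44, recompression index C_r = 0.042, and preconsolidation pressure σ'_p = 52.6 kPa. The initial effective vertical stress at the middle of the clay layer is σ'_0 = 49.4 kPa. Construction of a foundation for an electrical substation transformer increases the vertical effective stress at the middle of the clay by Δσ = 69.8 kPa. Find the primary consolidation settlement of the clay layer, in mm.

Final effective stress: σ'_f = 49.4 + 69.8 = 119.2 kPa.
σ'_f = 119.2 > σ'_p = 52.6 kPa, so the stress path crosses the preconsolidation pressure — recompression up to σ'_p, then virgin compression beyond:
S_c = H/(1+e₀)·[C_r·log₁₀(σ'_p/σ'_0) + C_c·log₁₀(σ'_f/σ'_p)]
    = 6.5/2.28 × [0.042×log₁₀(52.6/49.4) + 0.44×log₁₀(119.2/52.6)]
    = 2.8509 × [0.0011449 + 0.15633] = 0.4489 m

S_c ≈ 449 mm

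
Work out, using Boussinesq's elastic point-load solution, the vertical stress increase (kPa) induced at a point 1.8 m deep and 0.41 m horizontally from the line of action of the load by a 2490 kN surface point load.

Δσ_z ≈ 323 kPa

Boussinesq vertical stress below a point load on an elastic half-space:
Δσ_z = 3P/(2πz²) · [1 + (r/z)²]^(−5/2)
r/z = 0.41/1.8 = 0.22778; [1+(r/z)²]^(−5/2) = 0.88121.
Δσ_z = 3×2490/(2π×1.8²) × 0.88121 = 366.94 × 0.88121 = 323.4 kPa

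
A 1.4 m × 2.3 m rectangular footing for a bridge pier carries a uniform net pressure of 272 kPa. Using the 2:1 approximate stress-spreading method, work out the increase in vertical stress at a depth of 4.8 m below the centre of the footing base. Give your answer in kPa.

Δσ_z ≈ 19.9 kPa

By the 2:1 method the load spreads at 1 horizontal : 2 vertical, so at depth z the loaded area has grown by z in each plan dimension:
Δσ = qBL/((B+z)(L+z)) = 272×1.4×2.3/((1.4+4.8)(2.3+4.8)) = 19.896 kPa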